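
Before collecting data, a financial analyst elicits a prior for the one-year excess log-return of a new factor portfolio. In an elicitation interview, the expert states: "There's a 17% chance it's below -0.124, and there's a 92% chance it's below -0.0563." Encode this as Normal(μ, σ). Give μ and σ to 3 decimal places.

μ = -0.097, σ = 0.029

The p-quantile of Normal(μ,σ) is μ + z_p·σ, with z_{0.17} = -0.9542 and z_{0.92} = 1.405.
Eliminate σ: μ = (z₂·x₁ − z₁·x₂)/(z₂ − z₁) = (1.405·-0.124 − (-0.9542)·-0.0563)/2.359 = -0.097.
Then σ = (x₂ − x₁)/(z₂ − z₁) = (-0.0563 − -0.124)/2.359 = 0.029.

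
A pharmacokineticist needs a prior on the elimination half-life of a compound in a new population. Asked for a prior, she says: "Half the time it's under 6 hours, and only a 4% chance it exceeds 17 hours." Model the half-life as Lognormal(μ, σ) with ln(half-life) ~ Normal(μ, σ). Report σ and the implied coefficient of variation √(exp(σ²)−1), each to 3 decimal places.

σ ≈ 0.595, CV ≈ 0.652

If T ~ Lognormal(μ,σ) then ln T ~ Normal(μ,σ), so the p-quantile of ln T is μ + z_p·σ.
ln(6) = 1.792 and ln(17) = 2.833; z_{0.5} = 0, z_{0.96} = 1.751.
σ = (2.833 − 1.792)/(1.751 − (0)) = 0.595.
μ = 1.792 − (0)·0.595 = 1.792.
CV = √(exp(σ²)−1) = √(exp(0.3539)−1) = 0.652.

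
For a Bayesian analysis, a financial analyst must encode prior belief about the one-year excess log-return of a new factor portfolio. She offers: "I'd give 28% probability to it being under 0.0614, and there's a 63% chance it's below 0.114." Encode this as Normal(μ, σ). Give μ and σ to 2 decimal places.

μ = 0.09, σ = 0.06

The p-quantile of Normal(μ,σ) is μ + z_p·σ, with z_{0.28} = -0.5828 and z_{0.63} = 0.3319.
Eliminate σ: μ = (z₂·x₁ − z₁·x₂)/(z₂ − z₁) = (0.3319·0.0614 − (-0.5828)·0.114)/0.9147 = 0.09.
Then σ = (x₂ − x₁)/(z₂ − z₁) = (0.114 − 0.0614)/0.9147 = 0.06.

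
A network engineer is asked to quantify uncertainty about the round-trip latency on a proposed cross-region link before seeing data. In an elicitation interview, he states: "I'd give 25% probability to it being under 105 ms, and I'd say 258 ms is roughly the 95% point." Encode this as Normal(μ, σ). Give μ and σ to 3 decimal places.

μ = 149.494, σ = 65.967

The p-quantile of Normal(μ,σ) is μ + z_p·σ, with z_{0.25} = -0.6745 and z_{0.95} = 1.645.
Eliminate σ: μ = (z₂·x₁ − z₁·x₂)/(z₂ − z₁) = (1.645·105 − (-0.6745)·258)/2.319 = 149.494.
Then σ = (x₂ − x₁)/(z₂ − z₁) = (258 − 105)/2.319 = 65.967.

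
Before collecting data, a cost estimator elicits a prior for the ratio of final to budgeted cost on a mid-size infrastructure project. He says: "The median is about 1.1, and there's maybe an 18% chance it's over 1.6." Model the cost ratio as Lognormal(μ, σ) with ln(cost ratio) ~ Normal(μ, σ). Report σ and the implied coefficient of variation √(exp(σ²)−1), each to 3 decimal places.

σ ≈ 0.409, CV ≈ 0.427

If T ~ Lognormal(μ,σ) then ln T ~ Normal(μ,σ), so the p-quantile of ln T is μ + z_p·σ.
ln(1.1) = 0.09531 and ln(1.6) = 0.47; z_{0.5} = 0, z_{0.82} = 0.9154.
σ = (0.47 − 0.09531)/(0.9154 − (0)) = 0.409.
μ = 0.09531 − (0)·0.409 = 0.095.
CV = √(exp(σ²)−1) = √(exp(0.1676)−1) = 0.427.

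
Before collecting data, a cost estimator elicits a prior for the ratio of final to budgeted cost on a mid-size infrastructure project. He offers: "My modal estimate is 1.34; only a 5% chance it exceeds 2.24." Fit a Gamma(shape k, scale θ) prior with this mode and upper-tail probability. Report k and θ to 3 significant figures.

k ≈ 11.6, θ ≈ 0.127

Gamma(k,θ) with k>1 has mode (k−1)θ, so θ = 1.34/(k−1).
Need P(X < 2.24) = 0.95 with θ tied to k this way. Start at k = 2, θ = 1.34: P(X<2.24) ≈ 0.498.
Too low — raise k to concentrate. Iterating converges to k ≈ 11.6.
Then θ = 1.34/(11.6−1) ≈ 0.127.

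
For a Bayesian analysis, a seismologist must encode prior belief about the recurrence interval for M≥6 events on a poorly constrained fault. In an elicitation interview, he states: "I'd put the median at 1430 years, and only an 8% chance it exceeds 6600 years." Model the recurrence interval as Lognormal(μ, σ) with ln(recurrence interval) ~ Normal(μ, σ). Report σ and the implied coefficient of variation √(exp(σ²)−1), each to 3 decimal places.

If T ~ Lognormal(μ,σ) then ln T ~ Normal(μ,σ), so the p-quantile of ln T is μ + z_p·σ.
ln(1430) = 7.265 and ln(6600) = 8.795; z_{0.5} = 0, z_{0.92} = 1.405.
σ = (8.795 − 7.265)/(1.405 − (0)) = 1.088.
μ = 7.265 − (0)·1.088 = 7.265.
CV = √(exp(σ²)−1) = √(exp(1.1848)−1) = 1.507.

σ ≈ 1.088, CV ≈ 1.507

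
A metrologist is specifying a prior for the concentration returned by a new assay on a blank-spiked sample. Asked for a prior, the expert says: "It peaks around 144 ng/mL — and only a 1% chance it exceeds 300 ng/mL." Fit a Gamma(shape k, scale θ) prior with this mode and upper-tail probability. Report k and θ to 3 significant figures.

k ≈ 10, θ ≈ 15.9

Gamma(k,θ) with k>1 has mode (k−1)θ, so θ = 144/(k−1).
Need P(X < 300) = 0.99 with θ tied to k this way. Start at k = 2, θ = 144: P(X<300) ≈ 0.616.
Too low — raise k to concentrate. Iterating converges to k ≈ 10.
Then θ = 144/(10−1) ≈ 15.9.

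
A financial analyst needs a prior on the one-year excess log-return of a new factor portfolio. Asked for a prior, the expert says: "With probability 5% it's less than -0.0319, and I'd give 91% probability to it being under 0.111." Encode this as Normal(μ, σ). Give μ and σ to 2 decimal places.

μ = 0.05, σ = 0.05

For Normal(μ,σ), the p-quantile is μ + z_p·σ. Here z_{0.05} = -1.645, z_{0.91} = 1.341.
So -0.0319 = μ − 1.645σ and 0.111 = μ + 1.341σ.
Subtracting: σ = (0.111 − -0.0319)/(1.341 − (-1.645)) = 0.05.
Then μ = -0.0319 − (-1.645)·0.05 = 0.05.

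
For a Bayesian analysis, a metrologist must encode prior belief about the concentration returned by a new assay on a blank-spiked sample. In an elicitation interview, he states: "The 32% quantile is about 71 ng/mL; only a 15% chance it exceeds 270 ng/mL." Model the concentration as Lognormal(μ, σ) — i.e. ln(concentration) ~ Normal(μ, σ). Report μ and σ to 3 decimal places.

If T ~ Lognormal(μ,σ) then ln T ~ Normal(μ,σ), so the p-quantile of ln T is μ + z_p·σ.
ln(71) = 4.263 and ln(270) = 5.598; z_{0.32} = -0.4677, z_{0.85} = 1.036.
σ = (5.598 − 4.263)/(1.036 − (-0.4677)) = 0.888.
μ = 4.263 − (-0.4677)·0.888 = 4.678.

μ ≈ 4.678, σ ≈ 0.888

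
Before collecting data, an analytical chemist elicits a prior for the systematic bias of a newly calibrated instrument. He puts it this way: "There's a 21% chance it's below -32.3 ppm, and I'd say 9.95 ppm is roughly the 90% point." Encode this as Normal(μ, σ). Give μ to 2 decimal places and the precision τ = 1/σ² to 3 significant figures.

μ = -15.98, τ = 0.00244

The p-quantile of Normal(μ,σ) is μ + z_p·σ, with z_{0.21} = -0.8064 and z_{0.9} = 1.282.
Eliminate σ: μ = (z₂·x₁ − z₁·x₂)/(z₂ − z₁) = (1.282·-32.3 − (-0.8064)·9.95)/2.088 = -15.98.
Then σ = (x₂ − x₁)/(z₂ − z₁) = (9.95 − -32.3)/2.088 = 20.23.
Precision τ = 1/σ² = 1/20.23² = 0.00244.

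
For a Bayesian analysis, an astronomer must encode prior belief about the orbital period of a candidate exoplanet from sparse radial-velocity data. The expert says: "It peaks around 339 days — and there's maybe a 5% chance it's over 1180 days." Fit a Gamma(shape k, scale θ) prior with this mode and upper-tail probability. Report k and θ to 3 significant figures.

Gamma(k,θ) with k>1 has mode (k−1)θ, so θ = 339/(k−1).
Need P(X < 1180) = 0.95 with θ tied to k this way. Start at k = 2, θ = 339: P(X<1180) ≈ 0.862.
Too low — raise k to concentrate. Iterating converges to k ≈ 2.66.
Then θ = 339/(2.66−1) ≈ 204.

k ≈ 2.66, θ ≈ 204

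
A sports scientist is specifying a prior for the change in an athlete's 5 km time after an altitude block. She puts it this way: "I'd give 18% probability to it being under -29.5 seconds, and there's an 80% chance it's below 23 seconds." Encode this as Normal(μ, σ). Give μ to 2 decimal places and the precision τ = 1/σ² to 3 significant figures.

For Normal(μ,σ), the p-quantile is μ + z_p·σ. Here z_{0.18} = -0.9154, z_{0.8} = 0.8416.
So -29.5 = μ − 0.9154σ and 23 = μ + 0.8416σ.
Subtracting: σ = (23 − -29.5)/(0.8416 − (-0.9154)) = 29.88.
Then μ = -29.5 − (-0.9154)·29.88 = -2.15.
Precision τ = 1/σ² = 1/29.88² = 0.00112.

μ = -2.15, τ = 0.00112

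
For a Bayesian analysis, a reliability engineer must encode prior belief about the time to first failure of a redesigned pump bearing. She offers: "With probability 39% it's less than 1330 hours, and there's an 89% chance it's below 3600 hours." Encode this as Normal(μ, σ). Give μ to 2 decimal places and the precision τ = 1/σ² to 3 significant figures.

For Normal(μ,σ), the p-quantile is μ + z_p·σ. Here z_{0.39} = -0.2793, z_{0.89} = 1.227.
So 1330 = μ − 0.2793σ and 3600 = μ + 1.227σ.
Subtracting: σ = (3600 − 1330)/(1.227 − (-0.2793)) = 1507.46.
Then μ = 1330 − (-0.2793)·1507.46 = 1751.06.
Precision τ = 1/σ² = 1/1507² = 4.4e-07.

μ = 1751.06, τ = 4.4e-07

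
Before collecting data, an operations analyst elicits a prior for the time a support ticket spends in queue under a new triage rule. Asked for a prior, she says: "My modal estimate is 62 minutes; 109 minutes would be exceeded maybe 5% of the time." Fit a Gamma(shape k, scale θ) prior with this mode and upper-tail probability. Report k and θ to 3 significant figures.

Gamma(k,θ) with k>1 has mode (k−1)θ, so θ = 62/(k−1).
Need P(X < 109) = 0.95 with θ tied to k this way. Start at k = 2, θ = 62: P(X<109) ≈ 0.525.
Too low — raise k to concentrate. Iterating converges to k ≈ 9.76.
Then θ = 62/(9.76−1) ≈ 7.08.

k ≈ 9.76, θ ≈ 7.08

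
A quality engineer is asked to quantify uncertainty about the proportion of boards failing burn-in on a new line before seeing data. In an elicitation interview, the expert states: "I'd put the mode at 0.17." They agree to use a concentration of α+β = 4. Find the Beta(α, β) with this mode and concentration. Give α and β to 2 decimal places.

For α,β > 1 the Beta mode is (α−1)/(α+β−2). With α+β = 4, the mode is (α−1)/2.
Set (α−1)/2 = 0.17 → α = 1 + 0.17·2 = 1.34.
β = 4 − α = 2.66.

α = 1.34, β = 2.66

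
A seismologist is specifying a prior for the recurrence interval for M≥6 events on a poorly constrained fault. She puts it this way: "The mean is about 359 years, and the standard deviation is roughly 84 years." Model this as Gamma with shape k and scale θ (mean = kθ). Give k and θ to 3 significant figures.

k ≈ 18.3, θ ≈ 19.7

For Gamma(k, scale θ): mean = kθ, variance = kθ², so CV = 1/√k.
CV = SD/mean = 84/359 = 0.234, hence k = 1/CV² = 18.3.
Then θ = mean/k = 359/18.3 = 19.7.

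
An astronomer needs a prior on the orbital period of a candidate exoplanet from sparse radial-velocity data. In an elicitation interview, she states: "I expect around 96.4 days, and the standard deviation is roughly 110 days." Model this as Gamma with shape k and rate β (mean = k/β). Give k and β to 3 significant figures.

k ≈ 0.768, β ≈ 0.00797

For Gamma(k, rate β): mean = k/β, variance = k/β², so CV = 1/√k.
CV = SD/mean = 110/96.4 = 1.141, hence k = 1/CV² = 0.768.
Then β = k/mean = 0.768/96.4 = 0.00797.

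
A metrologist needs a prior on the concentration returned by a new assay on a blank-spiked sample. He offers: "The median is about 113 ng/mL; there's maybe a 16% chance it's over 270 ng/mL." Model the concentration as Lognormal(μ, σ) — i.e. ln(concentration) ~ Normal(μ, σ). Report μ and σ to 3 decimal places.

μ ≈ 4.727, σ ≈ 0.876

If T ~ Lognormal(μ,σ) then ln T ~ Normal(μ,σ), so the p-quantile of ln T is μ + z_p·σ.
ln(113) = 4.727 and ln(270) = 5.598; z_{0.5} = 0, z_{0.84} = 0.9945.
σ = (5.598 − 4.727)/(0.9945 − (0)) = 0.876.
μ = 4.727 − (0)·0.876 = 4.727.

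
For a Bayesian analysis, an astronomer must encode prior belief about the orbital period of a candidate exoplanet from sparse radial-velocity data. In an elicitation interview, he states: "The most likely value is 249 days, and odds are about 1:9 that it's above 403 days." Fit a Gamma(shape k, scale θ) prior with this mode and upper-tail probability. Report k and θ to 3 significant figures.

k ≈ 9.12, θ ≈ 30.7

Gamma(k,θ) with k>1 has mode (k−1)θ, so θ = 249/(k−1).
Need P(X < 403) = 0.9 with θ tied to k this way. Start at k = 2, θ = 249: P(X<403) ≈ 0.481.
Too low — raise k to concentrate. Iterating converges to k ≈ 9.12.
Then θ = 249/(9.12−1) ≈ 30.7.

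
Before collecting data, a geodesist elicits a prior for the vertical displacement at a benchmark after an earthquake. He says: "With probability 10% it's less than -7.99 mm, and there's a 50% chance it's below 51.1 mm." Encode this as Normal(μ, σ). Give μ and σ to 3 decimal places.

For Normal(μ,σ), the p-quantile is μ + z_p·σ. Here z_{0.1} = -1.282, z_{0.5} = 0.
So -7.99 = μ − 1.282σ and 51.1 = μ + 0σ.
Subtracting: σ = (51.1 − -7.99)/(0 − (-1.282)) = 46.108.
Then μ = -7.99 − (-1.282)·46.108 = 51.100.

μ = 51.100, σ = 46.108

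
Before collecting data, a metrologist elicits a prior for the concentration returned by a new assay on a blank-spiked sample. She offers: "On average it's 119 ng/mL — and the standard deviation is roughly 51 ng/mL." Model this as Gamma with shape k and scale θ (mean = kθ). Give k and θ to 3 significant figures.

k ≈ 5.44, θ ≈ 21.9

For Gamma(k, scale θ): mean = kθ, variance = kθ², so CV = 1/√k.
CV = SD/mean = 51/119 = 0.4286, hence k = 1/CV² = 5.44.
Then θ = mean/k = 119/5.44 = 21.9.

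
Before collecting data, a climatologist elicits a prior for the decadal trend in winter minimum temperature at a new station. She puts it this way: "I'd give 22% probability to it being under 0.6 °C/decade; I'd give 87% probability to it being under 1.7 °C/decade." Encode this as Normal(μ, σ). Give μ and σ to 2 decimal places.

μ = 1.05, σ = 0.58

For Normal(μ,σ), the p-quantile is μ + z_p·σ. Here z_{0.22} = -0.7722, z_{0.87} = 1.126.
So 0.6 = μ − 0.7722σ and 1.7 = μ + 1.126σ.
Subtracting: σ = (1.7 − 0.6)/(1.126 − (-0.7722)) = 0.58.
Then μ = 0.6 − (-0.7722)·0.58 = 1.05.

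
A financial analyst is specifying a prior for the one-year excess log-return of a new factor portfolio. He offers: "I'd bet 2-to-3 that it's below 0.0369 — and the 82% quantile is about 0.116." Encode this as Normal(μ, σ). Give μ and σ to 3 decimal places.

μ = 0.054, σ = 0.068

For Normal(μ,σ), the p-quantile is μ + z_p·σ. Here z_{0.4} = -0.2533, z_{0.82} = 0.9154.
So 0.0369 = μ − 0.2533σ and 0.116 = μ + 0.9154σ.
Subtracting: σ = (0.116 − 0.0369)/(0.9154 − (-0.2533)) = 0.068.
Then μ = 0.0369 − (-0.2533)·0.068 = 0.054.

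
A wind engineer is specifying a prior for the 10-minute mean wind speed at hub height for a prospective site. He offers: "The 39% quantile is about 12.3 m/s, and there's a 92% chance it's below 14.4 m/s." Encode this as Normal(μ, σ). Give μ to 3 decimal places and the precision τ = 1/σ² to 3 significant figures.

μ = 12.648, τ = 0.643

For Normal(μ,σ), the p-quantile is μ + z_p·σ. Here z_{0.39} = -0.2793, z_{0.92} = 1.405.
So 12.3 = μ − 0.2793σ and 14.4 = μ + 1.405σ.
Subtracting: σ = (14.4 − 12.3)/(1.405 − (-0.2793)) = 1.247.
Then μ = 12.3 − (-0.2793)·1.247 = 12.648.
Precision τ = 1/σ² = 1/1.247² = 0.643.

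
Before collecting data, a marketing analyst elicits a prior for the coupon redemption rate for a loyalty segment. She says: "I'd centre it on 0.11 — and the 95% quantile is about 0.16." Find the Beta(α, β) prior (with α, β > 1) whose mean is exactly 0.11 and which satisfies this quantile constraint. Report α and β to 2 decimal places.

α ≈ 13.31, β ≈ 107.72

With mean 0.11 fixed, write α = 0.11s, β = 0.89s where s = α+β.
Need P(θ < 0.16) = 0.95 under Beta(0.11s, 0.89s). Normal approximation: (q−m)/√(m(1−m)/s) ≈ z_{0.95} = 1.64, so s ≈ 0.11·0.89·(1.64)²/(0.16−0.11)² = 105.9.
At s = 105.9: P(θ<0.16) ≈ 0.939. Adjusting to match 0.95 gives s ≈ 121.04.
So α = 0.11·121.04 ≈ 13.31, β = 0.89·121.04 ≈ 107.72.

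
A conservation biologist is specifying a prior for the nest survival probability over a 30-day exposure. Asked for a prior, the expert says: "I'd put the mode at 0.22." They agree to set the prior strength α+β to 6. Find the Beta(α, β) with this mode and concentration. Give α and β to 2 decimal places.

For α,β > 1 the Beta mode is (α−1)/(α+β−2). With α+β = 6, the mode is (α−1)/4.
Set (α−1)/4 = 0.22 → α = 1 + 0.22·4 = 1.88.
β = 6 − α = 4.12.

α = 1.88, β = 4.12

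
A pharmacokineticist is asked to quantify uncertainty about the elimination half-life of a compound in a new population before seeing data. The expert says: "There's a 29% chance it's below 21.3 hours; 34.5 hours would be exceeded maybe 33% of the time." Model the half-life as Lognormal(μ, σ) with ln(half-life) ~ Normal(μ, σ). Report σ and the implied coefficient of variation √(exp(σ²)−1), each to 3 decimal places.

σ ≈ 0.486, CV ≈ 0.516

If T ~ Lognormal(μ,σ) then ln T ~ Normal(μ,σ), so the p-quantile of ln T is μ + z_p·σ.
ln(21.3) = 3.059 and ln(34.5) = 3.541; z_{0.29} = -0.5534, z_{0.67} = 0.4399.
σ = (3.541 − 3.059)/(0.4399 − (-0.5534)) = 0.486.
μ = 3.059 − (-0.5534)·0.486 = 3.327.
CV = √(exp(σ²)−1) = √(exp(0.2357)−1) = 0.516.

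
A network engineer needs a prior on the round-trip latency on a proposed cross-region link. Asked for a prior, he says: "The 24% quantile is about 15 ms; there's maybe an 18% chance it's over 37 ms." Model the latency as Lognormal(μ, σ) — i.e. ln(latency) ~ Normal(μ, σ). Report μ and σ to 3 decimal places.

If T ~ Lognormal(μ,σ) then ln T ~ Normal(μ,σ), so the p-quantile of ln T is μ + z_p·σ.
ln(15) = 2.708 and ln(37) = 3.611; z_{0.24} = -0.7063, z_{0.82} = 0.9154.
σ = (3.611 − 2.708)/(0.9154 − (-0.7063)) = 0.557.
μ = 2.708 − (-0.7063)·0.557 = 3.101.

μ ≈ 3.101, σ ≈ 0.557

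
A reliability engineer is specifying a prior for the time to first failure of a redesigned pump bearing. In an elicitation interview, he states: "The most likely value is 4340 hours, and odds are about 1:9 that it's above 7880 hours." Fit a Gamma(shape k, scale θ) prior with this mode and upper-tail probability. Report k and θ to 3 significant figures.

k ≈ 6.36, θ ≈ 810

Gamma(k,θ) with k>1 has mode (k−1)θ, so θ = 4340/(k−1).
Need P(X < 7880) = 0.9 with θ tied to k this way. Start at k = 2, θ = 4340: P(X<7880) ≈ 0.542.
Too low — raise k to concentrate. Iterating converges to k ≈ 6.36.
Then θ = 4340/(6.36−1) ≈ 810.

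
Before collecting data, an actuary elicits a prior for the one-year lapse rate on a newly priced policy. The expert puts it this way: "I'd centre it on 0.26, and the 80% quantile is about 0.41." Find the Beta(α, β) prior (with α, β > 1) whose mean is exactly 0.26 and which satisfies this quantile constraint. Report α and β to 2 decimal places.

α ≈ 1.35, β ≈ 3.85

With mean 0.26 fixed, write α = 0.26s, β = 0.74s where s = α+β.
Need P(θ < 0.41) = 0.8 under Beta(0.26s, 0.74s). Normal approximation: (q−m)/√(m(1−m)/s) ≈ z_{0.8} = 0.842, so s ≈ 0.26·0.74·(0.842)²/(0.41−0.26)² = 6.1.
At s = 6.1: P(θ<0.41) ≈ 0.813. Adjusting to match 0.8 gives s ≈ 5.21.
So α = 0.26·5.21 ≈ 1.35, β = 0.74·5.21 ≈ 3.85.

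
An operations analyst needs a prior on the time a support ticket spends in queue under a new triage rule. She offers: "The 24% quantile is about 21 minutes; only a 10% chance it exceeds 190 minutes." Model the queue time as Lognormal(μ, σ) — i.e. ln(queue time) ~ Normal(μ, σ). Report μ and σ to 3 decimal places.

If T ~ Lognormal(μ,σ) then ln T ~ Normal(μ,σ), so the p-quantile of ln T is μ + z_p·σ.
ln(21) = 3.045 and ln(190) = 5.247; z_{0.24} = -0.7063, z_{0.9} = 1.282.
σ = (5.247 − 3.045)/(1.282 − (-0.7063)) = 1.108.
μ = 3.045 − (-0.7063)·1.108 = 3.827.

μ ≈ 3.827, σ ≈ 1.108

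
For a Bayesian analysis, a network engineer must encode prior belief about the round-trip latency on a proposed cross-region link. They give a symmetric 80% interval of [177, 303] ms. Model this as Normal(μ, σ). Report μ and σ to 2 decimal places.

μ = 240.00, σ = 49.16

A symmetric 80% interval runs μ ± z·σ with z = 1.282.
Half-width = 63, so σ = 63/1.282 = 49.16.
μ is the interval midpoint, 240.00.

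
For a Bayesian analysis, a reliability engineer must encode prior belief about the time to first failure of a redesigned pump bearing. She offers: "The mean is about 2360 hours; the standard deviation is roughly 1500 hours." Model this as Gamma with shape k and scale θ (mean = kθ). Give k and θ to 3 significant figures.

k ≈ 2.48, θ ≈ 953

For Gamma(k, scale θ): mean = kθ, variance = kθ², so CV = 1/√k.
CV = SD/mean = 1500/2360 = 0.6356, hence k = 1/CV² = 2.48.
Then θ = mean/k = 2360/2.48 = 953.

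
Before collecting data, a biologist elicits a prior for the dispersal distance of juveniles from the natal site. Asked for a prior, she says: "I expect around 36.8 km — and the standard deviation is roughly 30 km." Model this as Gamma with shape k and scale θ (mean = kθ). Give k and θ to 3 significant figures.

k ≈ 1.5, θ ≈ 24.5

For Gamma(k, scale θ): mean = kθ, variance = kθ², so CV = 1/√k.
CV = SD/mean = 30/36.8 = 0.8152, hence k = 1/CV² = 1.5.
Then θ = mean/k = 36.8/1.5 = 24.5.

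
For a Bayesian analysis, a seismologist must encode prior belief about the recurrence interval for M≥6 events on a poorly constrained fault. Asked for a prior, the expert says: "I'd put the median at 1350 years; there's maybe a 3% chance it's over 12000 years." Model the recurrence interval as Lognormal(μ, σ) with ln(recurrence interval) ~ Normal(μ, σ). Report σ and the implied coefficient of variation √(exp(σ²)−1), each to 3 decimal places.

If T ~ Lognormal(μ,σ) then ln T ~ Normal(μ,σ), so the p-quantile of ln T is μ + z_p·σ.
ln(1350) = 7.208 and ln(12000) = 9.393; z_{0.5} = 0, z_{0.97} = 1.881.
σ = (9.393 − 7.208)/(1.881 − (0)) = 1.162.
μ = 7.208 − (0)·1.162 = 7.208.
CV = √(exp(σ²)−1) = √(exp(1.3494)−1) = 1.690.

σ ≈ 1.162, CV ≈ 1.690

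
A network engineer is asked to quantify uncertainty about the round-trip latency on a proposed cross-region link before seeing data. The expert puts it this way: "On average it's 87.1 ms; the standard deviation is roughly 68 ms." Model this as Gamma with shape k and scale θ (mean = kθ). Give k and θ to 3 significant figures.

k ≈ 1.64, θ ≈ 53.1

For Gamma(k, scale θ): mean = kθ, variance = kθ², so CV = 1/√k.
CV = SD/mean = 68/87.1 = 0.7807, hence k = 1/CV² = 1.64.
Then θ = mean/k = 87.1/1.64 = 53.1.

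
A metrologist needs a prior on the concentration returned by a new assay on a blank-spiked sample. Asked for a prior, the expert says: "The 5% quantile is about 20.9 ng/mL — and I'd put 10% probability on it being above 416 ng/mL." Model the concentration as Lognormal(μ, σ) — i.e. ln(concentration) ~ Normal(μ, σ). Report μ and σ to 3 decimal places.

If T ~ Lognormal(μ,σ) then ln T ~ Normal(μ,σ), so the p-quantile of ln T is μ + z_p·σ.
ln(20.9) = 3.04 and ln(416) = 6.031; z_{0.05} = -1.645, z_{0.9} = 1.282.
σ = (6.031 − 3.04)/(1.282 − (-1.645)) = 1.022.
μ = 3.04 − (-1.645)·1.022 = 4.721.

μ ≈ 4.721, σ ≈ 1.022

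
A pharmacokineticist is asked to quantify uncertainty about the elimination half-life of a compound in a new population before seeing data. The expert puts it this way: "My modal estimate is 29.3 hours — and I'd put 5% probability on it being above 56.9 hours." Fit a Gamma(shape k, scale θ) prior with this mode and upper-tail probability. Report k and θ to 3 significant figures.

k ≈ 7.3, θ ≈ 4.65

Gamma(k,θ) with k>1 has mode (k−1)θ, so θ = 29.3/(k−1).
Need P(X < 56.9) = 0.95 with θ tied to k this way. Start at k = 2, θ = 29.3: P(X<56.9) ≈ 0.578.
Too low — raise k to concentrate. Iterating converges to k ≈ 7.3.
Then θ = 29.3/(7.3−1) ≈ 4.65.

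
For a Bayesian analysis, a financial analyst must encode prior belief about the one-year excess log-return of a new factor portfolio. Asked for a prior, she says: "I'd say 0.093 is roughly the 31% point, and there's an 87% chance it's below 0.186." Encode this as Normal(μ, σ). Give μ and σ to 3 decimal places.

μ = 0.121, σ = 0.057

For Normal(μ,σ), the p-quantile is μ + z_p·σ. Here z_{0.31} = -0.4959, z_{0.87} = 1.126.
So 0.093 = μ − 0.4959σ and 0.186 = μ + 1.126σ.
Subtracting: σ = (0.186 − 0.093)/(1.126 − (-0.4959)) = 0.057.
Then μ = 0.093 − (-0.4959)·0.057 = 0.121.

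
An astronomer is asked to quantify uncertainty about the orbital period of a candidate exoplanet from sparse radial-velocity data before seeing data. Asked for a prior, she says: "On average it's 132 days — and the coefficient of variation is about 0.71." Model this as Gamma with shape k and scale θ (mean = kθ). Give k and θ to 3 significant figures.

k ≈ 1.98, θ ≈ 66.5

For Gamma(k, scale θ): mean = kθ, variance = kθ², so CV = 1/√k.
CV = 0.71, hence k = 1/CV² = 1.98.
Then θ = mean/k = 132/1.98 = 66.5.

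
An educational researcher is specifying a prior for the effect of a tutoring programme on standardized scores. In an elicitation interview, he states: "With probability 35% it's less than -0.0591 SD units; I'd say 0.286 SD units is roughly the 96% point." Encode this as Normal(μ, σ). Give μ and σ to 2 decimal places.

For Normal(μ,σ), the p-quantile is μ + z_p·σ. Here z_{0.35} = -0.3853, z_{0.96} = 1.751.
So -0.0591 = μ − 0.3853σ and 0.286 = μ + 1.751σ.
Subtracting: σ = (0.286 − -0.0591)/(1.751 − (-0.3853)) = 0.16.
Then μ = -0.0591 − (-0.3853)·0.16 = 0.00.

μ = 0.00, σ = 0.16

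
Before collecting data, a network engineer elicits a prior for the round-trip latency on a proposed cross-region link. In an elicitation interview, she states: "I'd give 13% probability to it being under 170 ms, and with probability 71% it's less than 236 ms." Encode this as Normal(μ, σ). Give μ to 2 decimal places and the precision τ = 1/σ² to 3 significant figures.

μ = 214.26, τ = 0.000648

The p-quantile of Normal(μ,σ) is μ + z_p·σ, with z_{0.13} = -1.126 and z_{0.71} = 0.5534.
Eliminate σ: μ = (z₂·x₁ − z₁·x₂)/(z₂ − z₁) = (0.5534·170 − (-1.126)·236)/1.68 = 214.26.
Then σ = (x₂ − x₁)/(z₂ − z₁) = (236 − 170)/1.68 = 39.29.
Precision τ = 1/σ² = 1/39.29² = 0.000648.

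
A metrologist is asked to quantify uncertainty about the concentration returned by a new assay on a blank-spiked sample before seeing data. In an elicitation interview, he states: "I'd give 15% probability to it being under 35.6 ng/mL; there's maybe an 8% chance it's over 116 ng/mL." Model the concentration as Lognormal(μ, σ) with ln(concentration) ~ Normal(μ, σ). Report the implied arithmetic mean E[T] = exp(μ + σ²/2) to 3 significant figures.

If T ~ Lognormal(μ,σ) then ln T ~ Normal(μ,σ), so the p-quantile of ln T is μ + z_p·σ.
ln(35.6) = 3.572 and ln(116) = 4.754; z_{0.15} = -1.036, z_{0.92} = 1.405.
σ = (4.754 − 3.572)/(1.405 − (-1.036)) = 0.484.
μ = 3.572 − (-1.036)·0.484 = 4.074.
E[T] = exp(μ + σ²/2) = exp(4.074 + 0.1170) = 66.1 ng/mL.

E[T] ≈ 66.1 ng/mL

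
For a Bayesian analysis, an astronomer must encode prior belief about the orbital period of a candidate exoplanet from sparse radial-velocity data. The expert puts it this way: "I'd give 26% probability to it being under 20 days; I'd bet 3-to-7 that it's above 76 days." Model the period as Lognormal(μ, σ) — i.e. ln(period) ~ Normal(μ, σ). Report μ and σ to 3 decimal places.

μ ≈ 3.731, σ ≈ 1.143

If T ~ Lognormal(μ,σ) then ln T ~ Normal(μ,σ), so the p-quantile of ln T is μ + z_p·σ.
ln(20) = 2.996 and ln(76) = 4.331; z_{0.26} = -0.6433, z_{0.7} = 0.5244.
σ = (4.331 − 2.996)/(0.5244 − (-0.6433)) = 1.143.
μ = 2.996 − (-0.6433)·1.143 = 3.731.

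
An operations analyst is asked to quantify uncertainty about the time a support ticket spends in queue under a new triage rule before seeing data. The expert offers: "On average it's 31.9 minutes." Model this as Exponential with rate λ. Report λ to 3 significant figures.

λ ≈ 0.0313

Exponential mean = 1/λ, so λ = 1/31.9 = 0.0313.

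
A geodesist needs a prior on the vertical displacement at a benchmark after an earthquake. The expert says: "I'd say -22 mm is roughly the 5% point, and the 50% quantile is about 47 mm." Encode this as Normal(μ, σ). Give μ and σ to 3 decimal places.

For Normal(μ,σ), the p-quantile is μ + z_p·σ. Here z_{0.05} = -1.645, z_{0.5} = 0.
So -22 = μ − 1.645σ and 47 = μ + 0σ.
Subtracting: σ = (47 − -22)/(0 − (-1.645)) = 41.949.
Then μ = -22 − (-1.645)·41.949 = 47.000.

μ = 47.000, σ = 41.949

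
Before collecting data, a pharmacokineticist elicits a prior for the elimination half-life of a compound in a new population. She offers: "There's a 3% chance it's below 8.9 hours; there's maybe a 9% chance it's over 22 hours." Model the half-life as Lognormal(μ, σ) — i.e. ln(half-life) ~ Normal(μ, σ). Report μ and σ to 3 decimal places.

μ ≈ 2.714, σ ≈ 0.281

If T ~ Lognormal(μ,σ) then ln T ~ Normal(μ,σ), so the p-quantile of ln T is μ + z_p·σ.
ln(8.9) = 2.186 and ln(22) = 3.091; z_{0.03} = -1.881, z_{0.91} = 1.341.
σ = (3.091 − 2.186)/(1.341 − (-1.881)) = 0.281.
μ = 2.186 − (-1.881)·0.281 = 2.714.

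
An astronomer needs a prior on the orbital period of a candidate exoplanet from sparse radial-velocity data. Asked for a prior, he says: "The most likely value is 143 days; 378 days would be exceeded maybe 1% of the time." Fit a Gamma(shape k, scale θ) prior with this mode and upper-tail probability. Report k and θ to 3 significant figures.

Gamma(k,θ) with k>1 has mode (k−1)θ, so θ = 143/(k−1).
Need P(X < 378) = 0.99 with θ tied to k this way. Start at k = 2, θ = 143: P(X<378) ≈ 0.741.
Too low — raise k to concentrate. Iterating converges to k ≈ 5.91.
Then θ = 143/(5.91−1) ≈ 29.1.

k ≈ 5.91, θ ≈ 29.1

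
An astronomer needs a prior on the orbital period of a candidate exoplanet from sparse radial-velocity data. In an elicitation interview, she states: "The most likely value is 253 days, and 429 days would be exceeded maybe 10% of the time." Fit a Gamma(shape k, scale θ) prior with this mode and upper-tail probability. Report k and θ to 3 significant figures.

k ≈ 7.79, θ ≈ 37.3

Gamma(k,θ) with k>1 has mode (k−1)θ, so θ = 253/(k−1).
Need P(X < 429) = 0.9 with θ tied to k this way. Start at k = 2, θ = 253: P(X<429) ≈ 0.505.
Too low — raise k to concentrate. Iterating converges to k ≈ 7.79.
Then θ = 253/(7.79−1) ≈ 37.3.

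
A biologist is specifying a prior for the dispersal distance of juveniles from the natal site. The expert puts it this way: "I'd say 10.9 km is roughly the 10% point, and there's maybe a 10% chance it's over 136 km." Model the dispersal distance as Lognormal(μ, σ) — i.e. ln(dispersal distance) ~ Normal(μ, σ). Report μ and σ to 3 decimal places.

If T ~ Lognormal(μ,σ) then ln T ~ Normal(μ,σ), so the p-quantile of ln T is μ + z_p·σ.
ln(10.9) = 2.389 and ln(136) = 4.913; z_{0.1} = -1.282, z_{0.9} = 1.282.
σ = (4.913 − 2.389)/(1.282 − (-1.282)) = 0.985.
μ = 2.389 − (-1.282)·0.985 = 3.651.

μ ≈ 3.651, σ ≈ 0.985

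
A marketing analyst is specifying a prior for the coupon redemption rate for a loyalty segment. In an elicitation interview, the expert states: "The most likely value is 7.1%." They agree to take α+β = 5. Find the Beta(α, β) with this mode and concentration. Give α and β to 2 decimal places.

For α,β > 1 the Beta mode is (α−1)/(α+β−2). With α+β = 5, the mode is (α−1)/3.
Set (α−1)/3 = 0.071 → α = 1 + 0.071·3 = 1.21.
β = 5 − α = 3.79.

α = 1.21, β = 3.79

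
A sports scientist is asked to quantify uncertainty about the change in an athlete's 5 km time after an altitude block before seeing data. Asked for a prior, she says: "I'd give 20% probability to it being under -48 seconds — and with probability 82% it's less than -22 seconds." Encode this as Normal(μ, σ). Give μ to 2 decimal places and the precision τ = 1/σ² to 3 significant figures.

The p-quantile of Normal(μ,σ) is μ + z_p·σ, with z_{0.2} = -0.8416 and z_{0.82} = 0.9154.
Eliminate σ: μ = (z₂·x₁ − z₁·x₂)/(z₂ − z₁) = (0.9154·-48 − (-0.8416)·-22)/1.757 = -35.55.
Then σ = (x₂ − x₁)/(z₂ − z₁) = (-22 − -48)/1.757 = 14.80.
Precision τ = 1/σ² = 1/14.8² = 0.00457.

μ = -35.55, τ = 0.00457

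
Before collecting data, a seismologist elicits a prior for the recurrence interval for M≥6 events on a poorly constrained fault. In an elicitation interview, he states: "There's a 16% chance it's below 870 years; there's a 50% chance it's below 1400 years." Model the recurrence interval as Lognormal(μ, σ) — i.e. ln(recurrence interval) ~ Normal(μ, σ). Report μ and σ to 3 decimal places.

μ ≈ 7.244, σ ≈ 0.478

If T ~ Lognormal(μ,σ) then ln T ~ Normal(μ,σ), so the p-quantile of ln T is μ + z_p·σ.
ln(870) = 6.768 and ln(1400) = 7.244; z_{0.16} = -0.9945, z_{0.5} = 0.
σ = (7.244 − 6.768)/(0 − (-0.9945)) = 0.478.
μ = 6.768 − (-0.9945)·0.478 = 7.244.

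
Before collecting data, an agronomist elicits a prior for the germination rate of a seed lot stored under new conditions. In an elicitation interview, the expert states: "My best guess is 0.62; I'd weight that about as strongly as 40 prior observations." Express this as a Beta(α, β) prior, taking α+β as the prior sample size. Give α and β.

Under the effective-sample-size interpretation, Beta(α, β) has prior mean α/(α+β) and prior sample size α+β.
So α+β = 40 and α/(α+β) = 0.62, giving α = 0.62·40 = 24.8 and β = 40 − 24.8 = 15.2.

α = 24.8, β = 15.2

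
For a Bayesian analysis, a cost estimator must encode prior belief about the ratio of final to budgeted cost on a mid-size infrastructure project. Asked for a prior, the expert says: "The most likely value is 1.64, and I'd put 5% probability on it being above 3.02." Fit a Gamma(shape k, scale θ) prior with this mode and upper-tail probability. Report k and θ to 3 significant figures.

Gamma(k,θ) with k>1 has mode (k−1)θ, so θ = 1.64/(k−1).
Need P(X < 3.02) = 0.95 with θ tied to k this way. Start at k = 2, θ = 1.64: P(X<3.02) ≈ 0.549.
Too low — raise k to concentrate. Iterating converges to k ≈ 8.47.
Then θ = 1.64/(8.47−1) ≈ 0.22.

k ≈ 8.47, θ ≈ 0.22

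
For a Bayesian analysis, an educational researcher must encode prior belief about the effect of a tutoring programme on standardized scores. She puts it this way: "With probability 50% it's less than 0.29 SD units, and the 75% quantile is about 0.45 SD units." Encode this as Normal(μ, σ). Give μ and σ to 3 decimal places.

The p-quantile of Normal(μ,σ) is μ + z_p·σ, with z_{0.5} = 0 and z_{0.75} = 0.6745.
Eliminate σ: μ = (z₂·x₁ − z₁·x₂)/(z₂ − z₁) = (0.6745·0.29 − (0)·0.45)/0.6745 = 0.290.
Then σ = (x₂ − x₁)/(z₂ − z₁) = (0.45 − 0.29)/0.6745 = 0.237.

μ = 0.290, σ = 0.237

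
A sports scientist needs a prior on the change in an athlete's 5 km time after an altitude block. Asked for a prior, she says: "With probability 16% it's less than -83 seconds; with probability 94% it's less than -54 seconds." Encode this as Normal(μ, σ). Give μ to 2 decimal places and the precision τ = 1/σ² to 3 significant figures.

μ = -71.69, τ = 0.00773

The p-quantile of Normal(μ,σ) is μ + z_p·σ, with z_{0.16} = -0.9945 and z_{0.94} = 1.555.
Eliminate σ: μ = (z₂·x₁ − z₁·x₂)/(z₂ − z₁) = (1.555·-83 − (-0.9945)·-54)/2.549 = -71.69.
Then σ = (x₂ − x₁)/(z₂ − z₁) = (-54 − -83)/2.549 = 11.38.
Precision τ = 1/σ² = 1/11.38² = 0.00773.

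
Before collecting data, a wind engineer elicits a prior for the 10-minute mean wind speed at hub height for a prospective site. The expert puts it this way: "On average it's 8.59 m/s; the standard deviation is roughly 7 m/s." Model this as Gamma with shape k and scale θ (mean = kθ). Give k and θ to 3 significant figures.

For Gamma(k, scale θ): mean = kθ, variance = kθ², so CV = 1/√k.
CV = SD/mean = 7/8.59 = 0.8149, hence k = 1/CV² = 1.51.
Then θ = mean/k = 8.59/1.51 = 5.7.

k ≈ 1.51, θ ≈ 5.7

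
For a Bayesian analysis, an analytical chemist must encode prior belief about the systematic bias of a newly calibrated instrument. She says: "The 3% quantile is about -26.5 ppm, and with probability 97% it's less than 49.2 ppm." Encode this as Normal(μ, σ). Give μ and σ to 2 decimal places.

μ = 11.35, σ = 20.12

The p-quantile of Normal(μ,σ) is μ + z_p·σ, with z_{0.03} = -1.881 and z_{0.97} = 1.881.
Eliminate σ: μ = (z₂·x₁ − z₁·x₂)/(z₂ − z₁) = (1.881·-26.5 − (-1.881)·49.2)/3.762 = 11.35.
Then σ = (x₂ − x₁)/(z₂ − z₁) = (49.2 − -26.5)/3.762 = 20.12.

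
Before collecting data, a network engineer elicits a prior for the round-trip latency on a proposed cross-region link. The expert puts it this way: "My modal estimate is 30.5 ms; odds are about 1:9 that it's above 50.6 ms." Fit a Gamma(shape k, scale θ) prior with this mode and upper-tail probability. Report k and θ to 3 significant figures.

Gamma(k,θ) with k>1 has mode (k−1)θ, so θ = 30.5/(k−1).
Need P(X < 50.6) = 0.9 with θ tied to k this way. Start at k = 2, θ = 30.5: P(X<50.6) ≈ 0.494.
Too low — raise k to concentrate. Iterating converges to k ≈ 8.37.
Then θ = 30.5/(8.37−1) ≈ 4.14.

k ≈ 8.37, θ ≈ 4.14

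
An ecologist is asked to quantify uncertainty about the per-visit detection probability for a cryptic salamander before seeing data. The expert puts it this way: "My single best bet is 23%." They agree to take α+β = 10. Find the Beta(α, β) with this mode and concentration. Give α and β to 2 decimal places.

For α,β > 1 the Beta mode is (α−1)/(α+β−2). With α+β = 10, the mode is (α−1)/8.
Set (α−1)/8 = 0.23 → α = 1 + 0.23·8 = 2.84.
β = 10 − α = 7.16.

α = 2.84, β = 7.16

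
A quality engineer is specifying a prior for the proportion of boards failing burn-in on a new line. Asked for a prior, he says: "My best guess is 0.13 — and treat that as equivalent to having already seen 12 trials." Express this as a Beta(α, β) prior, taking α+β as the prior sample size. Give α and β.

Under the effective-sample-size interpretation, Beta(α, β) has prior mean α/(α+β) and prior sample size α+β.
So α+β = 12 and α/(α+β) = 0.13, giving α = 0.13·12 = 1.56 and β = 12 − 1.56 = 10.44.

α = 1.56, β = 10.44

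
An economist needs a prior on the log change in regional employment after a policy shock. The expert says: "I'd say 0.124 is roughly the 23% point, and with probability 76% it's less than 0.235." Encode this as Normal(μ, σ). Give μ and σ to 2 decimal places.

The p-quantile of Normal(μ,σ) is μ + z_p·σ, with z_{0.23} = -0.7388 and z_{0.76} = 0.7063.
Eliminate σ: μ = (z₂·x₁ − z₁·x₂)/(z₂ − z₁) = (0.7063·0.124 − (-0.7388)·0.235)/1.445 = 0.18.
Then σ = (x₂ − x₁)/(z₂ − z₁) = (0.235 − 0.124)/1.445 = 0.08.

μ = 0.18, σ = 0.08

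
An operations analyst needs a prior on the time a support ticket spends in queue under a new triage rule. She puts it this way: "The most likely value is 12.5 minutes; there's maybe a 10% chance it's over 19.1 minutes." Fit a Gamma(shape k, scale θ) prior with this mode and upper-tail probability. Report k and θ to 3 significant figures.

k ≈ 11.4, θ ≈ 1.2

Gamma(k,θ) with k>1 has mode (k−1)θ, so θ = 12.5/(k−1).
Need P(X < 19.1) = 0.9 with θ tied to k this way. Start at k = 2, θ = 12.5: P(X<19.1) ≈ 0.452.
Too low — raise k to concentrate. Iterating converges to k ≈ 11.4.
Then θ = 12.5/(11.4−1) ≈ 1.2.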